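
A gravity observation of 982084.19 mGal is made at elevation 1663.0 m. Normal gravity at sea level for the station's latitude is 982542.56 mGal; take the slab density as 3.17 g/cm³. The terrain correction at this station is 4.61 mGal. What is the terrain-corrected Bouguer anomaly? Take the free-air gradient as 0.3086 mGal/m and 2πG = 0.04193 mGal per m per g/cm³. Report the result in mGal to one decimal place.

Free-air correction = 0.3086 × 1663.0 = 513.20 mGal
Free-air anomaly = 982084.19 − 982542.56 + (513.20) = 54.83 mGal
Bouguer slab correction = 0.04193 × 3.17 × 1663.0 = 221.04 mGal
Simple Bouguer anomaly = 54.83 − (221.04) = -166.21 mGal
Complete Bouguer anomaly = -166.21 + 4.61 = -161.60 mGal

-161.6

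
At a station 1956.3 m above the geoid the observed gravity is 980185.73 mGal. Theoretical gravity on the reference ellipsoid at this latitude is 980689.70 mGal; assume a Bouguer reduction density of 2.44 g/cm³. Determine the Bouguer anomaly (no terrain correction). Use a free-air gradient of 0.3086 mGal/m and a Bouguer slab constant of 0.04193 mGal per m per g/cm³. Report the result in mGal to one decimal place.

-100.4

Free-air correction = 0.3086 × 1956.3 = 603.71 mGal
Free-air anomaly = 980185.73 − 980689.70 + (603.71) = 99.74 mGal
Bouguer slab correction = 0.04193 × 2.44 × 1956.3 = 200.15 mGal
Simple Bouguer anomaly = 99.74 − (200.15) = -100.41 mGal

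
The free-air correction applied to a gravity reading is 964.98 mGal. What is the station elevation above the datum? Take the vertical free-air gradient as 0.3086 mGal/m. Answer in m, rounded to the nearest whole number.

h = 964.98 / 0.3086 = 3126.96 m

3127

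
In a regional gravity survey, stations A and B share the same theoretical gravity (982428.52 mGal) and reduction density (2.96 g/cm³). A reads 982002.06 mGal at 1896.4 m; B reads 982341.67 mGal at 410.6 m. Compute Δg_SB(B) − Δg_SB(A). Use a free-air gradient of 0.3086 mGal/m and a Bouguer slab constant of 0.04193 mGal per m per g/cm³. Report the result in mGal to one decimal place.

Δg_SB(A) = 982002.06 − 982428.52 + 0.3086×1896.4 − 0.04193×2.96×1896.4 = -76.60 mGal
Δg_SB(B) = 982341.67 − 982428.52 + 0.3086×410.6 − 0.04193×2.96×410.6 = -11.10 mGal
Difference = -11.10 − (-76.60) = 65.50 mGal

65.5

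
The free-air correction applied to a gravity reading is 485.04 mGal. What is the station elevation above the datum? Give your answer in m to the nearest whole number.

h = 485.04 / 0.3086 = 1571.74 m

1572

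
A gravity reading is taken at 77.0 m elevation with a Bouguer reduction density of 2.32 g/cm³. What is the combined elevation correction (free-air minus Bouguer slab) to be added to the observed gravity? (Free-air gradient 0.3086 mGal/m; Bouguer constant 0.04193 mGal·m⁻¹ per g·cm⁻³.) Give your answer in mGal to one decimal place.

Combined gradient = 0.3086 − 0.04193 × 2.32 = 0.2113224 mGal/m
Combined elevation correction = 0.2113224 × 77.0 = 16.3 mGal

16.3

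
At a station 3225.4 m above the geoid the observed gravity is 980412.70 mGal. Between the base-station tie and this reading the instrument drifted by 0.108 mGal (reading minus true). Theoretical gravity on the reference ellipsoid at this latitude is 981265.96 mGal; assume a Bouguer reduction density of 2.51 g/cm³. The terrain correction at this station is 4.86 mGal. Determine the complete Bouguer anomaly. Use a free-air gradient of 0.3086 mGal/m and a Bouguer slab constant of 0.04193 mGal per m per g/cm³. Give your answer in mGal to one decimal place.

Drift-corrected reading = 980412.70 − (0.108) = 980412.592 mGal
Free-air correction = 0.3086 × 3225.4 = 995.36 mGal
Free-air anomaly = 980412.592 − 981265.96 + (995.36) = 141.992 mGal
Bouguer slab correction = 0.04193 × 2.51 × 3225.4 = 339.45 mGal
Simple Bouguer anomaly = 141.992 − (339.45) = -197.458 mGal
Complete Bouguer anomaly = -197.458 + 4.86 = -192.598 mGal

-192.6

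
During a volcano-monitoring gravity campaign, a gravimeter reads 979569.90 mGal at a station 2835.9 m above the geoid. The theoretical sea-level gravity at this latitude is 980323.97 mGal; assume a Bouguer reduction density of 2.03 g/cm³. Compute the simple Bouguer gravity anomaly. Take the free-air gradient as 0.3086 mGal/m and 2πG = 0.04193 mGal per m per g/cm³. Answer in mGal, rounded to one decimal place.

Free-air correction = 0.3086 × 2835.9 = 875.16 mGal
Free-air anomaly = 979569.90 − 980323.97 + (875.16) = 121.09 mGal
Bouguer slab correction = 0.04193 × 2.03 × 2835.9 = 241.39 mGal
Simple Bouguer anomaly = 121.09 − (241.39) = -120.30 mGal

-120.3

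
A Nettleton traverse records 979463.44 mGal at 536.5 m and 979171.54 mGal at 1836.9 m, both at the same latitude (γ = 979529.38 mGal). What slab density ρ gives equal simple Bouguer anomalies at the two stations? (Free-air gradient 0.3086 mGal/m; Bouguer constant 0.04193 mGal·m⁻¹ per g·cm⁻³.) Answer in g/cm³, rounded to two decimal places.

Δg_obs = 979171.54 − 979463.44 = -291.90 mGal over Δh = 1836.9 − 536.5 = 1300.4 m
Equal Bouguer anomalies ⇒ Δg_obs + (0.3086 − 0.04193ρ)·Δh = 0
0.3086 − 0.04193ρ = −Δg_obs/Δh = 0.22447
ρ = (0.3086 − 0.22447) / 0.04193 = 2.01 g/cm³

2.01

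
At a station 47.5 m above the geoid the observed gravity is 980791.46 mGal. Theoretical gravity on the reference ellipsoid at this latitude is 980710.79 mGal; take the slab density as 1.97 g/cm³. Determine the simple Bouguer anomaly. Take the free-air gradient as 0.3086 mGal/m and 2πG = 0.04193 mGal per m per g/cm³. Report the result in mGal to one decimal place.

91.4

Free-air correction = 0.3086 × 47.5 = 14.66 mGal
Free-air anomaly = 980791.46 − 980710.79 + (14.66) = 95.33 mGal
Bouguer slab correction = 0.04193 × 1.97 × 47.5 = 3.92 mGal
Simple Bouguer anomaly = 95.33 − (3.92) = 91.41 mGal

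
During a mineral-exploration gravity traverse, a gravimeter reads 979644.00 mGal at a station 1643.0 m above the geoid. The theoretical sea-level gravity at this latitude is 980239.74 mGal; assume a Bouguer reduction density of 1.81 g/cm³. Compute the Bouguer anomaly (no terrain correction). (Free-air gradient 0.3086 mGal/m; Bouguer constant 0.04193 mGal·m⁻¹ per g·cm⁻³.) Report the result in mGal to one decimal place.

Free-air correction = 0.3086 × 1643.0 = 507.03 mGal
Free-air anomaly = 979644.00 − 980239.74 + (507.03) = -88.71 mGal
Bouguer slab correction = 0.04193 × 1.81 × 1643.0 = 124.69 mGal
Simple Bouguer anomaly = -88.71 − (124.69) = -213.40 mGal

-213.4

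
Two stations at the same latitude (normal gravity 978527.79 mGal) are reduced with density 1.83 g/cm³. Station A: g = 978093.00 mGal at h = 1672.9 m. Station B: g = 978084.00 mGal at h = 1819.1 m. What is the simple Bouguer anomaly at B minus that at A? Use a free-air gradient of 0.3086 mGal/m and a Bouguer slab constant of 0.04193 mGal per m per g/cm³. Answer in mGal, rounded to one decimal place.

24.9

Δg_SB(A) = 978093.00 − 978527.79 + 0.3086×1672.9 − 0.04193×1.83×1672.9 = -46.90 mGal
Δg_SB(B) = 978084.00 − 978527.79 + 0.3086×1819.1 − 0.04193×1.83×1819.1 = -22.00 mGal
Difference = -22.00 − (-46.90) = 24.90 mGal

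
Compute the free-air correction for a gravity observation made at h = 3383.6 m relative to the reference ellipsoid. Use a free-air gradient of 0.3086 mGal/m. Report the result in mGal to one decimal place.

Free-air correction = 0.3086 × 3383.6 = 1044.2 mGal

1044.2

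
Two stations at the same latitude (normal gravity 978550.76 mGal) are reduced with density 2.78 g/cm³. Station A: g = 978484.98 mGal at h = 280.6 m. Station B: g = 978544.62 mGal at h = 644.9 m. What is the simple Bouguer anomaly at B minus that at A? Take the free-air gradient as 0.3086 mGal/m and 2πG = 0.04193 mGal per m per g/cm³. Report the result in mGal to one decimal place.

Δg_SB(A) = 978484.98 − 978550.76 + 0.3086×280.6 − 0.04193×2.78×280.6 = -11.90 mGal
Δg_SB(B) = 978544.62 − 978550.76 + 0.3086×644.9 − 0.04193×2.78×644.9 = 117.70 mGal
Difference = 117.70 − (-11.90) = 129.60 mGal

129.6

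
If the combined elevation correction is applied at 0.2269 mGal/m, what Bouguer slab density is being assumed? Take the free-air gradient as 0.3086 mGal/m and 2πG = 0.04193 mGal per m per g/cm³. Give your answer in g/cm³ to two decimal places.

1.95

0.2269 = 0.3086 − 0.04193 × ρ
ρ = (0.3086 − 0.2269) / 0.04193 = 1.95 g/cm³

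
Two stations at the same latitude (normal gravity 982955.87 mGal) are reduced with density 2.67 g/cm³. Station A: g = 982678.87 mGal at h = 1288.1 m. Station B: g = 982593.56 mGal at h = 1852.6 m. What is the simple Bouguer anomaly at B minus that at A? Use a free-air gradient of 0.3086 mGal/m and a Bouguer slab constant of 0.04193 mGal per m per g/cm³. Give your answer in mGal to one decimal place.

25.7

Δg_SB(A) = 982678.87 − 982955.87 + 0.3086×1288.1 − 0.04193×2.67×1288.1 = -23.70 mGal
Δg_SB(B) = 982593.56 − 982955.87 + 0.3086×1852.6 − 0.04193×2.67×1852.6 = 2.00 mGal
Difference = 2.00 − (-23.70) = 25.70 mGal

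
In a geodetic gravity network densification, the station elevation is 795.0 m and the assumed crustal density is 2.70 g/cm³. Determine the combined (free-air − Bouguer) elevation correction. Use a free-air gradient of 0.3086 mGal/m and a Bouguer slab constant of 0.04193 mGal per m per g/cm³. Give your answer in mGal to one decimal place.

Combined gradient = 0.3086 − 0.04193 × 2.70 = 0.1953890 mGal/m
Combined elevation correction = 0.1953890 × 795.0 = 155.3 mGal

155.3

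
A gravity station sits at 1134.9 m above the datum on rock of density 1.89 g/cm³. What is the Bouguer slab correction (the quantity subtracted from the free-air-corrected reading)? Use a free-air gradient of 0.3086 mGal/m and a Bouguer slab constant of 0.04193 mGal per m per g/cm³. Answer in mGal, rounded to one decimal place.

89.9

Bouguer slab correction = 0.04193 × 1.89 × 1134.9 = 89.9 mGal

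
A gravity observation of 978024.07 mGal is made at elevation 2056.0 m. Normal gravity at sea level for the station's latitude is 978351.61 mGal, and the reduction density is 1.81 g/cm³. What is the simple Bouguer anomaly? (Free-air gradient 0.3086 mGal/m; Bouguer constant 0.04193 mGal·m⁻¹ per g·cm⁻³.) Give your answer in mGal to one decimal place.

Free-air correction = 0.3086 × 2056.0 = 634.48 mGal
Free-air anomaly = 978024.07 − 978351.61 + (634.48) = 306.94 mGal
Bouguer slab correction = 0.04193 × 1.81 × 2056.0 = 156.04 mGal
Simple Bouguer anomaly = 306.94 − (156.04) = 150.90 mGal

150.9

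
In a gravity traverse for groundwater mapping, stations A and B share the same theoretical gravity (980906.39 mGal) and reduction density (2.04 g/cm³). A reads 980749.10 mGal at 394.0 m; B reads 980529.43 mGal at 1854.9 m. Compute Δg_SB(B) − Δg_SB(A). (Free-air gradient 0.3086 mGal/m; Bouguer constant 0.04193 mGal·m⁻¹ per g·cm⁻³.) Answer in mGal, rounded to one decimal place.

Δg_SB(A) = 980749.10 − 980906.39 + 0.3086×394.0 − 0.04193×2.04×394.0 = -69.40 mGal
Δg_SB(B) = 980529.43 − 980906.39 + 0.3086×1854.9 − 0.04193×2.04×1854.9 = 36.80 mGal
Difference = 36.80 − (-69.40) = 106.20 mGal

106.2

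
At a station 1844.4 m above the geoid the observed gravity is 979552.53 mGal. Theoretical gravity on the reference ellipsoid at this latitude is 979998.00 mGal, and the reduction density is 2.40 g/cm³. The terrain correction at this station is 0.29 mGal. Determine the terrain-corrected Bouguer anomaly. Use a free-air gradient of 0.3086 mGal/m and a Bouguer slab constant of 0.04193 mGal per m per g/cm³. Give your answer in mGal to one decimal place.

Free-air correction = 0.3086 × 1844.4 = 569.18 mGal
Free-air anomaly = 979552.53 − 979998.00 + (569.18) = 123.71 mGal
Bouguer slab correction = 0.04193 × 2.40 × 1844.4 = 185.61 mGal
Simple Bouguer anomaly = 123.71 − (185.61) = -61.90 mGal
Complete Bouguer anomaly = -61.90 + 0.29 = -61.61 mGal

-61.6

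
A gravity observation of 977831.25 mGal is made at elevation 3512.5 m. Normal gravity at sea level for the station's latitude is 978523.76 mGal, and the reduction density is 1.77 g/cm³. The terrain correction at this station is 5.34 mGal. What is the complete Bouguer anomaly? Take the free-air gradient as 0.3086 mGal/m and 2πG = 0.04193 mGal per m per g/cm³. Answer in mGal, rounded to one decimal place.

136.1

Free-air correction = 0.3086 × 3512.5 = 1083.96 mGal
Free-air anomaly = 977831.25 − 978523.76 + (1083.96) = 391.45 mGal
Bouguer slab correction = 0.04193 × 1.77 × 3512.5 = 260.68 mGal
Simple Bouguer anomaly = 391.45 − (260.68) = 130.77 mGal
Complete Bouguer anomaly = 130.77 + 5.34 = 136.11 mGal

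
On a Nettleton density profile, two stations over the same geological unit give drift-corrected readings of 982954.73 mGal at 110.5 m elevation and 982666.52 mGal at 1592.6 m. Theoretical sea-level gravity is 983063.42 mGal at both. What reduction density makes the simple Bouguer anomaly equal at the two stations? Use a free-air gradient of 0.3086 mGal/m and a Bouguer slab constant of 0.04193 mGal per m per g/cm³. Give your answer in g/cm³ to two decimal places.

2.72

Δg_obs = 982666.52 − 982954.73 = -288.21 mGal over Δh = 1592.6 − 110.5 = 1482.1 m
Equal Bouguer anomalies ⇒ Δg_obs + (0.3086 − 0.04193ρ)·Δh = 0
0.3086 − 0.04193ρ = −Δg_obs/Δh = 0.19446
ρ = (0.3086 − 0.19446) / 0.04193 = 2.72 g/cm³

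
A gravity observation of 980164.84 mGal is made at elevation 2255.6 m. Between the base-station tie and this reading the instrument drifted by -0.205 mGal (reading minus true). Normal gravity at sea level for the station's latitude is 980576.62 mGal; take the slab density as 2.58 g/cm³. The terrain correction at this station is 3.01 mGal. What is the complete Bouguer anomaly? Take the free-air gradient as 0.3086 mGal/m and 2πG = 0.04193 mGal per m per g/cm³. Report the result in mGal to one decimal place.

Drift-corrected reading = 980164.84 − (-0.205) = 980165.045 mGal
Free-air correction = 0.3086 × 2255.6 = 696.08 mGal
Free-air anomaly = 980165.045 − 980576.62 + (696.08) = 284.505 mGal
Bouguer slab correction = 0.04193 × 2.58 × 2255.6 = 244.01 mGal
Simple Bouguer anomaly = 284.505 − (244.01) = 40.495 mGal
Complete Bouguer anomaly = 40.495 + 3.01 = 43.505 mGal

43.5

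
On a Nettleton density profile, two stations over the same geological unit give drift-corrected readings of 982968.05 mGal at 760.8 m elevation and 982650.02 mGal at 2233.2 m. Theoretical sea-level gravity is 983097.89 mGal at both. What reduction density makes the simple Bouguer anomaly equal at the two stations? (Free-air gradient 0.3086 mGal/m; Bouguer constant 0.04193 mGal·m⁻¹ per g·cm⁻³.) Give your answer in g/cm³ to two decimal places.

2.21

Δg_obs = 982650.02 − 982968.05 = -318.03 mGal over Δh = 2233.2 − 760.8 = 1472.4 m
Equal Bouguer anomalies ⇒ Δg_obs + (0.3086 − 0.04193ρ)·Δh = 0
0.3086 − 0.04193ρ = −Δg_obs/Δh = 0.21599
ρ = (0.3086 − 0.21599) / 0.04193 = 2.21 g/cm³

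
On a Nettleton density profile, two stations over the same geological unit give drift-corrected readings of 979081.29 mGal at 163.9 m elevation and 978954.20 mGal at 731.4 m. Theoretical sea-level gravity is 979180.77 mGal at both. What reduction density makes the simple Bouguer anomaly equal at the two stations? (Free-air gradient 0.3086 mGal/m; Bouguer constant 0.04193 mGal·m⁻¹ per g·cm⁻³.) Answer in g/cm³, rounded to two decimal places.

Δg_obs = 978954.20 − 979081.29 = -127.09 mGal over Δh = 731.4 − 163.9 = 567.5 m
Equal Bouguer anomalies ⇒ Δg_obs + (0.3086 − 0.04193ρ)·Δh = 0
0.3086 − 0.04193ρ = −Δg_obs/Δh = 0.22395
ρ = (0.3086 − 0.22395) / 0.04193 = 2.02 g/cm³

2.02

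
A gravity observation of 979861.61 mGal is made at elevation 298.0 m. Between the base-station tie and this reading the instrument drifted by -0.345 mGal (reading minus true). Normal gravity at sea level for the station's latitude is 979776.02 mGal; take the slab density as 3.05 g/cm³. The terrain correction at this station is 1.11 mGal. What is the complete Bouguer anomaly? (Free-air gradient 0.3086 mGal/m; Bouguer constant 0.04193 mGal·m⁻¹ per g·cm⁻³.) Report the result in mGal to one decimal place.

Drift-corrected reading = 979861.61 − (-0.345) = 979861.955 mGal
Free-air correction = 0.3086 × 298.0 = 91.96 mGal
Free-air anomaly = 979861.955 − 979776.02 + (91.96) = 177.895 mGal
Bouguer slab correction = 0.04193 × 3.05 × 298.0 = 38.11 mGal
Simple Bouguer anomaly = 177.895 − (38.11) = 139.785 mGal
Complete Bouguer anomaly = 139.785 + 1.11 = 140.895 mGal

140.9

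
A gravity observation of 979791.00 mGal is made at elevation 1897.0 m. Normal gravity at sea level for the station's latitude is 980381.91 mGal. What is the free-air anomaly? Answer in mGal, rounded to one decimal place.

-5.5

Free-air correction = 0.3086 × 1897.0 = 585.41 mGal
Free-air anomaly = 979791.00 − 980381.91 + (585.41) = -5.50 mGal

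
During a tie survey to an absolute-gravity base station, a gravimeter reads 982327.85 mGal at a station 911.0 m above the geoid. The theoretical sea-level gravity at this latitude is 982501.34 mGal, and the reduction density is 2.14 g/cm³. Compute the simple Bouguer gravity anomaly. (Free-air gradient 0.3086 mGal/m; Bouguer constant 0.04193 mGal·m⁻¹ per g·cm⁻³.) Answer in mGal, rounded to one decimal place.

25.9

Free-air correction = 0.3086 × 911.0 = 281.13 mGal
Free-air anomaly = 982327.85 − 982501.34 + (281.13) = 107.64 mGal
Bouguer slab correction = 0.04193 × 2.14 × 911.0 = 81.74 mGal
Simple Bouguer anomaly = 107.64 − (81.74) = 25.90 mGal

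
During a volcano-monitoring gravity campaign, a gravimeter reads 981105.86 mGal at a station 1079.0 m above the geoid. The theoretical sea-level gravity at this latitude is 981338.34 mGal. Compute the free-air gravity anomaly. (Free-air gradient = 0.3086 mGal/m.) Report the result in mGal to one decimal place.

Free-air correction = 0.3086 × 1079.0 = 332.98 mGal
Free-air anomaly = 981105.86 − 981338.34 + (332.98) = 100.50 mGal

100.5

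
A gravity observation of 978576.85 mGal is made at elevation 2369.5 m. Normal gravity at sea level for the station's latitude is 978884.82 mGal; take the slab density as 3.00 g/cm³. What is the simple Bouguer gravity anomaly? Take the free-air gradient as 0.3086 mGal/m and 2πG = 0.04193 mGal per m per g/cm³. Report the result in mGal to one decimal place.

Free-air correction = 0.3086 × 2369.5 = 731.23 mGal
Free-air anomaly = 978576.85 − 978884.82 + (731.23) = 423.26 mGal
Bouguer slab correction = 0.04193 × 3.00 × 2369.5 = 298.06 mGal
Simple Bouguer anomaly = 423.26 − (298.06) = 125.20 mGal

125.2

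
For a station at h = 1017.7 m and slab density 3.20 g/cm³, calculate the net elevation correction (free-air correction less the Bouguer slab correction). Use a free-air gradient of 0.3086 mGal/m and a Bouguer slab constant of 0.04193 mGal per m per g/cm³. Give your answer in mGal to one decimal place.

Combined gradient = 0.3086 − 0.04193 × 3.20 = 0.1744240 mGal/m
Combined elevation correction = 0.1744240 × 1017.7 = 177.5 mGal

177.5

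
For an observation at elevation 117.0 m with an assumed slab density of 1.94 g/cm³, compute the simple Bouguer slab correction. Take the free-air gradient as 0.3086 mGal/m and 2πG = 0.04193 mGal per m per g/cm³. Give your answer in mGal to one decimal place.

9.5

Bouguer slab correction = 0.04193 × 1.94 × 117.0 = 9.5 mGal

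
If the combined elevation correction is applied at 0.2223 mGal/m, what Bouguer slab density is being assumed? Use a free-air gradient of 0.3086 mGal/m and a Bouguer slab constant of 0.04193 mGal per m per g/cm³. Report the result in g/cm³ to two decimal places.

2.06

0.2223 = 0.3086 − 0.04193 × ρ
ρ = (0.3086 − 0.2223) / 0.04193 = 2.06 g/cm³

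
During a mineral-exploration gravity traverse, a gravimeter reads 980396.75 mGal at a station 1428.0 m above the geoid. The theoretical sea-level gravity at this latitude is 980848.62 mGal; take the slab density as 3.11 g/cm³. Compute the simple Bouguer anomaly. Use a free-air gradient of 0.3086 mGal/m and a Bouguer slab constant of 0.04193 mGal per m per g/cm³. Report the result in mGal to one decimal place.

-197.4

Free-air correction = 0.3086 × 1428.0 = 440.68 mGal
Free-air anomaly = 980396.75 − 980848.62 + (440.68) = -11.19 mGal
Bouguer slab correction = 0.04193 × 3.11 × 1428.0 = 186.21 mGal
Simple Bouguer anomaly = -11.19 − (186.21) = -197.40 mGal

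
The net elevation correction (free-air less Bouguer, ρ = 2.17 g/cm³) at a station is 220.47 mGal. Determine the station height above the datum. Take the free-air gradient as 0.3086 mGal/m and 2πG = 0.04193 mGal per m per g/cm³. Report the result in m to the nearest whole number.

1013

Combined gradient = 0.3086 − 0.04193 × 2.17 = 0.2176119 mGal/m
h = 220.47 / 0.2176119 = 1013.13 m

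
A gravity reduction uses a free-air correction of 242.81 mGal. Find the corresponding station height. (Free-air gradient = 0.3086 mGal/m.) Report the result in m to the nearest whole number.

h = 242.81 / 0.3086 = 786.81 m

787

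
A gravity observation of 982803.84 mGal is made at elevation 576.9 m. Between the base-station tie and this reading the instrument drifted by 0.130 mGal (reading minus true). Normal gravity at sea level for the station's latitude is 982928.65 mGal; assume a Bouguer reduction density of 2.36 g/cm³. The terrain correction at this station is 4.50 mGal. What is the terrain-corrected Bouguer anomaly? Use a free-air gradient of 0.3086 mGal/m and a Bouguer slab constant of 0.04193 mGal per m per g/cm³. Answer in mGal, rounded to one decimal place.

Drift-corrected reading = 982803.84 − (0.130) = 982803.710 mGal
Free-air correction = 0.3086 × 576.9 = 178.03 mGal
Free-air anomaly = 982803.710 − 982928.65 + (178.03) = 53.090 mGal
Bouguer slab correction = 0.04193 × 2.36 × 576.9 = 57.09 mGal
Simple Bouguer anomaly = 53.090 − (57.09) = -4.000 mGal
Complete Bouguer anomaly = -4.000 + 4.50 = 0.500 mGal

0.5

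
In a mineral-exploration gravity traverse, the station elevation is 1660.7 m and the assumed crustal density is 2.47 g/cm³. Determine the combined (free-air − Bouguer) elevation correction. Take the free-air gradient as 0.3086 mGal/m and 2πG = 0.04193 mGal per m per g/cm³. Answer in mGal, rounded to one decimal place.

Combined gradient = 0.3086 − 0.04193 × 2.47 = 0.2050329 mGal/m
Combined elevation correction = 0.2050329 × 1660.7 = 340.5 mGal

340.5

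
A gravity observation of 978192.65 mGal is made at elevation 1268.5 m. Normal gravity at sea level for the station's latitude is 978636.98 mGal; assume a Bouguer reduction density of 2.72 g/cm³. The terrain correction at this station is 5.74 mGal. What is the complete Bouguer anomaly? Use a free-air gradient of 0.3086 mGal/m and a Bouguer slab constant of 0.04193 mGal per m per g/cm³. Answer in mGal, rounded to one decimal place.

-191.8

Free-air correction = 0.3086 × 1268.5 = 391.46 mGal
Free-air anomaly = 978192.65 − 978636.98 + (391.46) = -52.87 mGal
Bouguer slab correction = 0.04193 × 2.72 × 1268.5 = 144.67 mGal
Simple Bouguer anomaly = -52.87 − (144.67) = -197.54 mGal
Complete Bouguer anomaly = -197.54 + 5.74 = -191.80 mGal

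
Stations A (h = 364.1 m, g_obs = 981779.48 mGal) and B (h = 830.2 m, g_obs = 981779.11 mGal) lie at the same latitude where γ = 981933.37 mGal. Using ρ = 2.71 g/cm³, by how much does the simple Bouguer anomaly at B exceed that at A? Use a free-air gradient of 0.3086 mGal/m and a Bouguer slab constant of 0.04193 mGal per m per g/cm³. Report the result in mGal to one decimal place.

90.5

Δg_SB(A) = 981779.48 − 981933.37 + 0.3086×364.1 − 0.04193×2.71×364.1 = -82.90 mGal
Δg_SB(B) = 981779.11 − 981933.37 + 0.3086×830.2 − 0.04193×2.71×830.2 = 7.60 mGal
Difference = 7.60 − (-82.90) = 90.50 mGal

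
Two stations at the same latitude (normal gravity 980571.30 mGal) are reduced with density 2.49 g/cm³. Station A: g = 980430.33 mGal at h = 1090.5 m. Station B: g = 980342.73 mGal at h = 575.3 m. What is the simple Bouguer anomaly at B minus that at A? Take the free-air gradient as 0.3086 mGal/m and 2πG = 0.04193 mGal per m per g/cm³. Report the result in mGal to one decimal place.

-192.8

Δg_SB(A) = 980430.33 − 980571.30 + 0.3086×1090.5 − 0.04193×2.49×1090.5 = 81.70 mGal
Δg_SB(B) = 980342.73 − 980571.30 + 0.3086×575.3 − 0.04193×2.49×575.3 = -111.10 mGal
Difference = -111.10 − (81.70) = -192.80 mGal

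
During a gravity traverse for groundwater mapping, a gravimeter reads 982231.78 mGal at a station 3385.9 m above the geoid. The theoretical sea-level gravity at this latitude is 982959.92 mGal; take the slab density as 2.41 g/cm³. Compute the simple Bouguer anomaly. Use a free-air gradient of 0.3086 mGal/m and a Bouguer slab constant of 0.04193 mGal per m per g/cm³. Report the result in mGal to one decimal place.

-25.4

Free-air correction = 0.3086 × 3385.9 = 1044.89 mGal
Free-air anomaly = 982231.78 − 982959.92 + (1044.89) = 316.75 mGal
Bouguer slab correction = 0.04193 × 2.41 × 3385.9 = 342.15 mGal
Simple Bouguer anomaly = 316.75 − (342.15) = -25.40 mGal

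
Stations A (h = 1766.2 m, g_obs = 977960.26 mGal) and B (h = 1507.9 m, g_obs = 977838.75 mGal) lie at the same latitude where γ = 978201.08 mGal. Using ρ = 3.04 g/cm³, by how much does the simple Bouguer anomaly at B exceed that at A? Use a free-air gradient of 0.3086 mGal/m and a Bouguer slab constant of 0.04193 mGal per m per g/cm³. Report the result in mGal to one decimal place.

Δg_SB(A) = 977960.26 − 978201.08 + 0.3086×1766.2 − 0.04193×3.04×1766.2 = 79.10 mGal
Δg_SB(B) = 977838.75 − 978201.08 + 0.3086×1507.9 − 0.04193×3.04×1507.9 = -89.20 mGal
Difference = -89.20 − (79.10) = -168.30 mGal

-168.3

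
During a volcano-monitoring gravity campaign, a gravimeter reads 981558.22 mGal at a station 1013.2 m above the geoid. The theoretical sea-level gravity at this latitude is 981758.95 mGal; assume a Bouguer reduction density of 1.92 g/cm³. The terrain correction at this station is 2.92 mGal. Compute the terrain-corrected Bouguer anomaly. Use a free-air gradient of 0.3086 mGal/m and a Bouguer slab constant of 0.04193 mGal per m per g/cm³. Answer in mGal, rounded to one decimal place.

Free-air correction = 0.3086 × 1013.2 = 312.67 mGal
Free-air anomaly = 981558.22 − 981758.95 + (312.67) = 111.94 mGal
Bouguer slab correction = 0.04193 × 1.92 × 1013.2 = 81.57 mGal
Simple Bouguer anomaly = 111.94 − (81.57) = 30.37 mGal
Complete Bouguer anomaly = 30.37 + 2.92 = 33.29 mGal

33.3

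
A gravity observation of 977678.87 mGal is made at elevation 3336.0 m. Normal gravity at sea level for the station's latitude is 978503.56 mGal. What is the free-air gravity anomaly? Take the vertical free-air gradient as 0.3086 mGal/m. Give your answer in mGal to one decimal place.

204.8

Free-air correction = 0.3086 × 3336.0 = 1029.49 mGal
Free-air anomaly = 977678.87 − 978503.56 + (1029.49) = 204.80 mGal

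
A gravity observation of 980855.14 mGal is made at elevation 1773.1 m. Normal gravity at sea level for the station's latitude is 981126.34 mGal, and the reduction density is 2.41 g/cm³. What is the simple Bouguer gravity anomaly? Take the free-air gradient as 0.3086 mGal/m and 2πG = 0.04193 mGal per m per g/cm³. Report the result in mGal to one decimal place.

96.8

Free-air correction = 0.3086 × 1773.1 = 547.18 mGal
Free-air anomaly = 980855.14 − 981126.34 + (547.18) = 275.98 mGal
Bouguer slab correction = 0.04193 × 2.41 × 1773.1 = 179.17 mGal
Simple Bouguer anomaly = 275.98 − (179.17) = 96.81 mGal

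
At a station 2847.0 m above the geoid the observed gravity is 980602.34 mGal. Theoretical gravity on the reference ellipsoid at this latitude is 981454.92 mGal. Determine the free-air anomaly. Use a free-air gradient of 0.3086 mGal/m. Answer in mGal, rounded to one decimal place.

Free-air correction = 0.3086 × 2847.0 = 878.58 mGal
Free-air anomaly = 980602.34 − 981454.92 + (878.58) = 26.00 mGal

26.0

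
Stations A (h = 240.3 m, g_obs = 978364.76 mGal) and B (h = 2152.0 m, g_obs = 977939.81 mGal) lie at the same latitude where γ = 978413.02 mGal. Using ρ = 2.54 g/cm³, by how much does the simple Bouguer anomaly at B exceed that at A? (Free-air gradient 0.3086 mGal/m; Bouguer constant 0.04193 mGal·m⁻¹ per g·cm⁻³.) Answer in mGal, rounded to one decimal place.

Δg_SB(A) = 978364.76 − 978413.02 + 0.3086×240.3 − 0.04193×2.54×240.3 = 0.30 mGal
Δg_SB(B) = 977939.81 − 978413.02 + 0.3086×2152.0 − 0.04193×2.54×2152.0 = -38.30 mGal
Difference = -38.30 − (0.30) = -38.60 mGal

-38.6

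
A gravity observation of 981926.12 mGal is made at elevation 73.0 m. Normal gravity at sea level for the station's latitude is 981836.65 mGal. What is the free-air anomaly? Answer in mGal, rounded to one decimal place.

Free-air correction = 0.3086 × 73.0 = 22.53 mGal
Free-air anomaly = 981926.12 − 981836.65 + (22.53) = 112.00 mGal

112.0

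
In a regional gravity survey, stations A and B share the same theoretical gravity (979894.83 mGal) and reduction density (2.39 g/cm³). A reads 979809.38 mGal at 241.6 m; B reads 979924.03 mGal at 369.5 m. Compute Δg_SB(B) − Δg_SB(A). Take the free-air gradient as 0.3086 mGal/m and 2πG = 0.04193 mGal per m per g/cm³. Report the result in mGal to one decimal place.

141.3

Δg_SB(A) = 979809.38 − 979894.83 + 0.3086×241.6 − 0.04193×2.39×241.6 = -35.10 mGal
Δg_SB(B) = 979924.03 − 979894.83 + 0.3086×369.5 − 0.04193×2.39×369.5 = 106.20 mGal
Difference = 106.20 − (-35.10) = 141.30 mGal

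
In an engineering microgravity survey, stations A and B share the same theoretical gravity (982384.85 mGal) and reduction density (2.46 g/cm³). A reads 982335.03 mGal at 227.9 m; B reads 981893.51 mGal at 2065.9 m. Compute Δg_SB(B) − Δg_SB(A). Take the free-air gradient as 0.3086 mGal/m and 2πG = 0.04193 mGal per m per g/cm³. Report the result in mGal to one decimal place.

-63.9

Δg_SB(A) = 982335.03 − 982384.85 + 0.3086×227.9 − 0.04193×2.46×227.9 = -3.00 mGal
Δg_SB(B) = 981893.51 − 982384.85 + 0.3086×2065.9 − 0.04193×2.46×2065.9 = -66.90 mGal
Difference = -66.90 − (-3.00) = -63.90 mGal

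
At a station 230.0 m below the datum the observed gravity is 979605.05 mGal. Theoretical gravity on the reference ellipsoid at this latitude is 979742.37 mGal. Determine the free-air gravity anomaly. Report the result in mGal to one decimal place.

Free-air correction = 0.3086 × -230.0 = -70.98 mGal
Free-air anomaly = 979605.05 − 979742.37 + (-70.98) = -208.30 mGal

-208.3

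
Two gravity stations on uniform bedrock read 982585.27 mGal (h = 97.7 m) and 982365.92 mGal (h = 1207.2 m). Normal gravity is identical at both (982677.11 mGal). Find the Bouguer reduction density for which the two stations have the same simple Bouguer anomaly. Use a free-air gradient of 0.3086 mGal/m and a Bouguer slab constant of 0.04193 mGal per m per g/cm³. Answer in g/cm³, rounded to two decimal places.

Δg_obs = 982365.92 − 982585.27 = -219.35 mGal over Δh = 1207.2 − 97.7 = 1109.5 m
Equal Bouguer anomalies ⇒ Δg_obs + (0.3086 − 0.04193ρ)·Δh = 0
0.3086 − 0.04193ρ = −Δg_obs/Δh = 0.19770
ρ = (0.3086 − 0.19770) / 0.04193 = 2.64 g/cm³

2.64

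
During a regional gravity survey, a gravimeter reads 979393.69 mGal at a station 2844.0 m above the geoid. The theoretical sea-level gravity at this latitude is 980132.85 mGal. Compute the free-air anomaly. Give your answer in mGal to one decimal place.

138.5

Free-air correction = 0.3086 × 2844.0 = 877.66 mGal
Free-air anomaly = 979393.69 − 980132.85 + (877.66) = 138.50 mGal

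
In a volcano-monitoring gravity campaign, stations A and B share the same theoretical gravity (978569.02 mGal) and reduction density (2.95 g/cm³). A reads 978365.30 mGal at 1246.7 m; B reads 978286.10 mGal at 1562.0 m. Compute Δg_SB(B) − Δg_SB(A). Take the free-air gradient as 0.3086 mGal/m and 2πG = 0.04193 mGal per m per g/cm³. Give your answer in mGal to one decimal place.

Δg_SB(A) = 978365.30 − 978569.02 + 0.3086×1246.7 − 0.04193×2.95×1246.7 = 26.80 mGal
Δg_SB(B) = 978286.10 − 978569.02 + 0.3086×1562.0 − 0.04193×2.95×1562.0 = 5.90 mGal
Difference = 5.90 − (26.80) = -20.90 mGal

-20.9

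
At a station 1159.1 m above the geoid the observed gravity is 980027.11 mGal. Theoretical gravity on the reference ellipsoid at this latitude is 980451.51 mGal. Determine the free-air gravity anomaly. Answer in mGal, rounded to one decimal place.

-66.7

Free-air correction = 0.3086 × 1159.1 = 357.70 mGal
Free-air anomaly = 980027.11 − 980451.51 + (357.70) = -66.70 mGal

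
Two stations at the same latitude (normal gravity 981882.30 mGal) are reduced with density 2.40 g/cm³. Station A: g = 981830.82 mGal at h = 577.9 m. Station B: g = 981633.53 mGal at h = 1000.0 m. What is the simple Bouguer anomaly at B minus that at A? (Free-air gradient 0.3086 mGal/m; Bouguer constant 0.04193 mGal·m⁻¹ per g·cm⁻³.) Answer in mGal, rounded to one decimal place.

-109.5

Δg_SB(A) = 981830.82 − 981882.30 + 0.3086×577.9 − 0.04193×2.40×577.9 = 68.70 mGal
Δg_SB(B) = 981633.53 − 981882.30 + 0.3086×1000.0 − 0.04193×2.40×1000.0 = -40.80 mGal
Difference = -40.80 − (68.70) = -109.50 mGal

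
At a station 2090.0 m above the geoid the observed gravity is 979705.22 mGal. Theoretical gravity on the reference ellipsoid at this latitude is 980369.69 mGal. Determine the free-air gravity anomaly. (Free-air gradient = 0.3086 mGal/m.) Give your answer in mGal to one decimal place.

Free-air correction = 0.3086 × 2090.0 = 644.97 mGal
Free-air anomaly = 979705.22 − 980369.69 + (644.97) = -19.50 mGal

-19.5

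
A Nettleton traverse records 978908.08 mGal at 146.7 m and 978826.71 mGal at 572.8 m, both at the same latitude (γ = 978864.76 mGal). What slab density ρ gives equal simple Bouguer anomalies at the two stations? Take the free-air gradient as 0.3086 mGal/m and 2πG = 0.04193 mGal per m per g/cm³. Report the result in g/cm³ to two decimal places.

Δg_obs = 978826.71 − 978908.08 = -81.37 mGal over Δh = 572.8 − 146.7 = 426.1 m
Equal Bouguer anomalies ⇒ Δg_obs + (0.3086 − 0.04193ρ)·Δh = 0
0.3086 − 0.04193ρ = −Δg_obs/Δh = 0.19096
ρ = (0.3086 − 0.19096) / 0.04193 = 2.81 g/cm³

2.81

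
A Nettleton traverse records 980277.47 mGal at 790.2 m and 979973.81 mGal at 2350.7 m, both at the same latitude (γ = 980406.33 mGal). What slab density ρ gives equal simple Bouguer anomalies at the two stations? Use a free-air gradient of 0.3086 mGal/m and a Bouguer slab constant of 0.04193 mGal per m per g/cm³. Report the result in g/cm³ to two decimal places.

Δg_obs = 979973.81 − 980277.47 = -303.66 mGal over Δh = 2350.7 − 790.2 = 1560.5 m
Equal Bouguer anomalies ⇒ Δg_obs + (0.3086 − 0.04193ρ)·Δh = 0
0.3086 − 0.04193ρ = −Δg_obs/Δh = 0.19459
ρ = (0.3086 − 0.19459) / 0.04193 = 2.72 g/cm³

2.72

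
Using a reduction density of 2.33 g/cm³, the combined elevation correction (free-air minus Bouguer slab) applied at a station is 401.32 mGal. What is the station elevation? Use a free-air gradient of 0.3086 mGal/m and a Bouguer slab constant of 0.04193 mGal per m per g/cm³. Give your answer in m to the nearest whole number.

1903

Combined gradient = 0.3086 − 0.04193 × 2.33 = 0.2109031 mGal/m
h = 401.32 / 0.2109031 = 1902.86 m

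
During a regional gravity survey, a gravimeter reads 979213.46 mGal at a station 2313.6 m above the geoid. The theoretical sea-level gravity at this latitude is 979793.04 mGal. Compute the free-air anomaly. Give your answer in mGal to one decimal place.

Free-air correction = 0.3086 × 2313.6 = 713.98 mGal
Free-air anomaly = 979213.46 − 979793.04 + (713.98) = 134.40 mGal

134.4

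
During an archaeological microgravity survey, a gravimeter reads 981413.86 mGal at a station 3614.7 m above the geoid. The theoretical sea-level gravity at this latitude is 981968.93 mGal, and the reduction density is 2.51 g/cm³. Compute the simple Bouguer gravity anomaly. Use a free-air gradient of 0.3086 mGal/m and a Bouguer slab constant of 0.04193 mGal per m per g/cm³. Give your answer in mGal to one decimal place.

Free-air correction = 0.3086 × 3614.7 = 1115.50 mGal
Free-air anomaly = 981413.86 − 981968.93 + (1115.50) = 560.43 mGal
Bouguer slab correction = 0.04193 × 2.51 × 3614.7 = 380.43 mGal
Simple Bouguer anomaly = 560.43 − (380.43) = 180.00 mGal

180.0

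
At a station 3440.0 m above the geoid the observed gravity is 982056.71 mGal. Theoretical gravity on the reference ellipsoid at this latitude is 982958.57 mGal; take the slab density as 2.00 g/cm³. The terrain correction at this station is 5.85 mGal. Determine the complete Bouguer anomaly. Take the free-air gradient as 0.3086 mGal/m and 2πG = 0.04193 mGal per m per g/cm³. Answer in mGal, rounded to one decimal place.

Free-air correction = 0.3086 × 3440.0 = 1061.58 mGal
Free-air anomaly = 982056.71 − 982958.57 + (1061.58) = 159.72 mGal
Bouguer slab correction = 0.04193 × 2.00 × 3440.0 = 288.48 mGal
Simple Bouguer anomaly = 159.72 − (288.48) = -128.76 mGal
Complete Bouguer anomaly = -128.76 + 5.85 = -122.91 mGal

-122.9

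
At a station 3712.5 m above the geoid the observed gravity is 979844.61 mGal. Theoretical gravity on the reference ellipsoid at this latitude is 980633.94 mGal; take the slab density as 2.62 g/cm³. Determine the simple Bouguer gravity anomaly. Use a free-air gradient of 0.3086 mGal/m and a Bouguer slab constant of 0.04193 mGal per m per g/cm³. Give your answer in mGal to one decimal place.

Free-air correction = 0.3086 × 3712.5 = 1145.68 mGal
Free-air anomaly = 979844.61 − 980633.94 + (1145.68) = 356.35 mGal
Bouguer slab correction = 0.04193 × 2.62 × 3712.5 = 407.84 mGal
Simple Bouguer anomaly = 356.35 − (407.84) = -51.49 mGal

-51.5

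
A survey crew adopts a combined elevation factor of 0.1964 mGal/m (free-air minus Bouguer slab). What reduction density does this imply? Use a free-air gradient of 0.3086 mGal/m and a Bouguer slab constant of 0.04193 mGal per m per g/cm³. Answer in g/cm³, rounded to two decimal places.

2.68

0.1964 = 0.3086 − 0.04193 × ρ
ρ = (0.3086 − 0.1964) / 0.04193 = 2.68 g/cm³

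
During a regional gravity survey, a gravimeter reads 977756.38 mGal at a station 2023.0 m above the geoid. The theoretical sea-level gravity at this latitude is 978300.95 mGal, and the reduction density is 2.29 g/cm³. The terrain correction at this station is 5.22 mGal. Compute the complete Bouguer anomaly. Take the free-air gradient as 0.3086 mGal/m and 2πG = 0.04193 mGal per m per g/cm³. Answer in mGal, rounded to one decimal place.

Free-air correction = 0.3086 × 2023.0 = 624.30 mGal
Free-air anomaly = 977756.38 − 978300.95 + (624.30) = 79.73 mGal
Bouguer slab correction = 0.04193 × 2.29 × 2023.0 = 194.25 mGal
Simple Bouguer anomaly = 79.73 − (194.25) = -114.52 mGal
Complete Bouguer anomaly = -114.52 + 5.22 = -109.30 mGal

-109.3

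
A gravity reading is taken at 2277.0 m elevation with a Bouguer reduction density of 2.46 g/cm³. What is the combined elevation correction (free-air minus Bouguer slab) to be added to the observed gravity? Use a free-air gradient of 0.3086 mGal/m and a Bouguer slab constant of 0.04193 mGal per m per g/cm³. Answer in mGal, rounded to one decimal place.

467.8

Combined gradient = 0.3086 − 0.04193 × 2.46 = 0.2054522 mGal/m
Combined elevation correction = 0.2054522 × 2277.0 = 467.8 mGal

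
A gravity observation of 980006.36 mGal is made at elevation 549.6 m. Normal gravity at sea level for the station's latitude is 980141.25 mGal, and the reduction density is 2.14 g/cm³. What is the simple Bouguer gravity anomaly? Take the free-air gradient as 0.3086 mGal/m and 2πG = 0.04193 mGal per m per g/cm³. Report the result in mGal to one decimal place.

-14.6

Free-air correction = 0.3086 × 549.6 = 169.61 mGal
Free-air anomaly = 980006.36 − 980141.25 + (169.61) = 34.72 mGal
Bouguer slab correction = 0.04193 × 2.14 × 549.6 = 49.32 mGal
Simple Bouguer anomaly = 34.72 − (49.32) = -14.60 mGal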